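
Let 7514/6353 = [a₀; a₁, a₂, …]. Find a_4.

7514 = 1·6353 + 1161   →  a_0 = 1
6353 = 5·1161 + 548   →  a_1 = 5
1161 = 2·548 + 65   →  a_2 = 2
548 = 8·65 + 28   →  a_3 = 8
65 = 2·28 + 9   →  a_4 = 2

2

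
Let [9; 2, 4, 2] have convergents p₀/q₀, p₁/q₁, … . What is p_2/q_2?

Using pₖ = aₖpₖ₋₁ + pₖ₋₂, qₖ = aₖqₖ₋₁ + qₖ₋₂ (with p₋₁=1, p₋₂=0, q₋₁=0, q₋₂=1):
  k=0: a=9, p=9, q=1
  k=1: a=2, p=19, q=2
  k=2: a=4, p=85, q=9

85/9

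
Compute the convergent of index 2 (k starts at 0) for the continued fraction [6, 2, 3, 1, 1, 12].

Using pₖ = aₖpₖ₋₁ + pₖ₋₂, qₖ = aₖqₖ₋₁ + qₖ₋₂ (with p₋₁=1, p₋₂=0, q₋₁=0, q₋₂=1):
  k=0: a=6, p=6, q=1
  k=1: a=2, p=13, q=2
  k=2: a=3, p=45, q=7

45/7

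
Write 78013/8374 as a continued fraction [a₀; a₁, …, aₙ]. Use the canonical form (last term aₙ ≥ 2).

78013 = 9×8374 + 2647
8374 = 3×2647 + 433
2647 = 6×433 + 49
433 = 8×49 + 41
49 = 1×41 + 8
41 = 5×8 + 1
8 = 8×1 + 0  (stop)
So 78013/8374 = [9; 3, 6, 8, 1, 5, 8].

[9; 3, 6, 8, 1, 5, 8]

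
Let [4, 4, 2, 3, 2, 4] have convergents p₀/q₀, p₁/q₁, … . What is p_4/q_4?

300/71

Using pₖ = aₖpₖ₋₁ + pₖ₋₂, qₖ = aₖqₖ₋₁ + qₖ₋₂ (with p₋₁=1, p₋₂=0, q₋₁=0, q₋₂=1):
  k=0: a=4, p=4, q=1
  k=1: a=4, p=17, q=4
  k=2: a=2, p=38, q=9
  k=3: a=3, p=131, q=31
  k=4: a=2, p=300, q=71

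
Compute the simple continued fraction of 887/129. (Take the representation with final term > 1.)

887 = 6*129 + 113
129 = 1*113 + 16
113 = 7*16 + 1
16 = 16*1 + 0  (stop)
So 887/129 = [6; 1, 7, 16].

[6; 1, 7, 16]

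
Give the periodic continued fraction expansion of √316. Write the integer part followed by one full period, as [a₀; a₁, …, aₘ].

a₀ = ⌊√316⌋ = 17.
With m₀=0, d₀=1 and mₖ₊₁ = dₖaₖ − mₖ, dₖ₊₁ = (n − mₖ₊₁²)/dₖ, aₖ₊₁ = ⌊(a₀+mₖ₊₁)/dₖ₊₁⌋:
  k=1: m=17, d=27, a=1
  k=2: m=10, d=8, a=3
  k=3: m=14, d=15, a=2
  k=4: m=16, d=4, a=8
  k=5: m=16, d=15, a=2
  k=6: m=14, d=8, a=3
  k=7: m=10, d=27, a=1
  k=8: m=17, d=1, a=34
d=1 and a=2a₀=34 at k=8, so the next step gives (m, d) = (17, 27) again — its k=1 value — and the period has length 8.

[17; 1, 3, 2, 8, 2, 3, 1, 34]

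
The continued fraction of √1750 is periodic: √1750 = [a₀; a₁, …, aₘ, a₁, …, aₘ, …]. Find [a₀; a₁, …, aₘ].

[41; 1, 4, 1, 82]

a₀ = ⌊√1750⌋ = 41.
With m₀=0, d₀=1 and mₖ₊₁ = dₖaₖ − mₖ, dₖ₊₁ = (n − mₖ₊₁²)/dₖ, aₖ₊₁ = ⌊(a₀+mₖ₊₁)/dₖ₊₁⌋:
  k=1: m=41, d=69, a=1
  k=2: m=28, d=14, a=4
  k=3: m=28, d=69, a=1
  k=4: m=41, d=1, a=82
d=1 and a=2a₀=82 at k=4, so the next step gives (m, d) = (41, 69) again — its k=1 value — and the period has length 4.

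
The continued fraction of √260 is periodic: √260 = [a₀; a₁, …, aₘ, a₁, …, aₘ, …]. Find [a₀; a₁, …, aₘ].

[16; 8, 32]

a₀ = ⌊√260⌋ = 16.
With m₀=0, d₀=1 and mₖ₊₁ = dₖaₖ − mₖ, dₖ₊₁ = (n − mₖ₊₁²)/dₖ, aₖ₊₁ = ⌊(a₀+mₖ₊₁)/dₖ₊₁⌋:
  k=1: m=16, d=4, a=8
  k=2: m=16, d=1, a=32
d=1 and a=2a₀=32 at k=2, so the next step gives (m, d) = (16, 4) again — its k=1 value — and the period has length 2.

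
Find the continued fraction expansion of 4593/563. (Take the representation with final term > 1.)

4593 = 8*563 + 89
563 = 6*89 + 29
89 = 3*29 + 2
29 = 14*2 + 1
2 = 2*1 + 0  (stop)
So 4593/563 = [8; 6, 3, 14, 2].

[8; 6, 3, 14, 2]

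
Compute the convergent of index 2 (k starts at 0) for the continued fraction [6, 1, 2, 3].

Using pₖ = aₖpₖ₋₁ + pₖ₋₂, qₖ = aₖqₖ₋₁ + qₖ₋₂ (with p₋₁=1, p₋₂=0, q₋₁=0, q₋₂=1):
  k=0: a=6, p=6, q=1
  k=1: a=1, p=7, q=1
  k=2: a=2, p=20, q=3

20/3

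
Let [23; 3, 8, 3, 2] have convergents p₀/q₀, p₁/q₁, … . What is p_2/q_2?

583/25

Using pₖ = aₖpₖ₋₁ + pₖ₋₂, qₖ = aₖqₖ₋₁ + qₖ₋₂ (with p₋₁=1, p₋₂=0, q₋₁=0, q₋₂=1):
  k=0: a=23, p=23, q=1
  k=1: a=3, p=70, q=3
  k=2: a=8, p=583, q=25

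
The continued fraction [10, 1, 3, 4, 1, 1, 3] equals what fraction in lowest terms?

1453/135

Using pₖ = aₖpₖ₋₁ + pₖ₋₂ and qₖ = aₖqₖ₋₁ + qₖ₋₂:
  k=0: a=10, p=10, q=1
  k=1: a=1, p=11, q=1
  k=2: a=3, p=43, q=4
  k=3: a=4, p=183, q=17
  k=4: a=1, p=226, q=21
  k=5: a=1, p=409, q=38
  k=6: a=3, p=1453, q=135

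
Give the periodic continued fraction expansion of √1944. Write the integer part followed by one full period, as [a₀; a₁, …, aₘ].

a₀ = ⌊√1944⌋ = 44.
With m₀=0, d₀=1 and mₖ₊₁ = dₖaₖ − mₖ, dₖ₊₁ = (n − mₖ₊₁²)/dₖ, aₖ₊₁ = ⌊(a₀+mₖ₊₁)/dₖ₊₁⌋:
  k=1: m=44, d=8, a=11
  k=2: m=44, d=1, a=88
d=1 and a=2a₀=88 at k=2, so the next step gives (m, d) = (44, 8) again — its k=1 value — and the period has length 2.

[44; 11, 88]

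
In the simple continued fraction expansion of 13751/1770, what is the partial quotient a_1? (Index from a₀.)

1

13751 = 7·1770 + 1361   →  a_0 = 7
1770 = 1·1361 + 409   →  a_1 = 1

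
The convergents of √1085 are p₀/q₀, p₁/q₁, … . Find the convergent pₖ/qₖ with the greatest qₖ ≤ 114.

√1085 = [32; 1, 15, 2, 15, 1, 64, …] (period length 6).
Convergents:
  p_0/q_0 = 32/1
  p_1/q_1 = 33/1
  p_2/q_2 = 527/16
  p_3/q_3 = 1087/33
  p_4/q_4 = 16832/511
q_3 = 33 ≤ 114 < 511 = q_4, so the answer is 1087/33.

1087/33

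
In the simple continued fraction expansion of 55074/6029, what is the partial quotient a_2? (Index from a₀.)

55074 = 9·6029 + 813   →  a_0 = 9
6029 = 7·813 + 338   →  a_1 = 7
813 = 2·338 + 137   →  a_2 = 2

2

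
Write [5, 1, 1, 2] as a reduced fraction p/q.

28/5

Using pₖ = aₖpₖ₋₁ + pₖ₋₂ and qₖ = aₖqₖ₋₁ + qₖ₋₂:
  k=0: a=5, p=5, q=1
  k=1: a=1, p=6, q=1
  k=2: a=1, p=11, q=2
  k=3: a=2, p=28, q=5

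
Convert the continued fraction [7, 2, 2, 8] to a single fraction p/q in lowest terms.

Fold from the inside: start with 8/1.
  2 + 1/8 = 17/8
  2 + 8/17 = 42/17
  7 + 17/42 = 311/42

311/42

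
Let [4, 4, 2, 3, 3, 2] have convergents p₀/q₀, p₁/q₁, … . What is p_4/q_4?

431/102

Using pₖ = aₖpₖ₋₁ + pₖ₋₂, qₖ = aₖqₖ₋₁ + qₖ₋₂ (with p₋₁=1, p₋₂=0, q₋₁=0, q₋₂=1):
  k=0: a=4, p=4, q=1
  k=1: a=4, p=17, q=4
  k=2: a=2, p=38, q=9
  k=3: a=3, p=131, q=31
  k=4: a=3, p=431, q=102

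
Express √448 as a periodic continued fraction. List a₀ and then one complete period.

[21; 6, 42]

a₀ = ⌊√448⌋ = 21.
With m₀=0, d₀=1 and mₖ₊₁ = dₖaₖ − mₖ, dₖ₊₁ = (n − mₖ₊₁²)/dₖ, aₖ₊₁ = ⌊(a₀+mₖ₊₁)/dₖ₊₁⌋:
  k=1: m=21, d=7, a=6
  k=2: m=21, d=1, a=42
d=1 and a=2a₀=42 at k=2, so the next step gives (m, d) = (21, 7) again — its k=1 value — and the period has length 2.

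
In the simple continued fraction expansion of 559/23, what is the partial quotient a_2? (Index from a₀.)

559 = 24·23 + 7   →  a_0 = 24
23 = 3·7 + 2   →  a_1 = 3
7 = 3·2 + 1   →  a_2 = 3

3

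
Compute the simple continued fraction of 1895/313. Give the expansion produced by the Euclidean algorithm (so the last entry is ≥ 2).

1895 = 6*313 + 17
313 = 18*17 + 7
17 = 2*7 + 3
7 = 2*3 + 1
3 = 3*1 + 0  (stop)
So 1895/313 = [6; 18, 2, 2, 3].

[6; 18, 2, 2, 3]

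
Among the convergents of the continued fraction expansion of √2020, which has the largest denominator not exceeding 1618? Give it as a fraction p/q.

71956/1601

√2020 = [44; 1, 16, 1, 88, …] (period length 4).
Convergents:
  p_0/q_0 = 44/1
  p_1/q_1 = 45/1
  p_2/q_2 = 764/17
  p_3/q_3 = 809/18
  p_4/q_4 = 71956/1601
  p_5/q_5 = 72765/1619
q_4 = 1601 ≤ 1618 < 1619 = q_5, so the answer is 71956/1601.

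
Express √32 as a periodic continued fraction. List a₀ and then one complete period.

a₀ = ⌊√32⌋ = 5.
With m₀=0, d₀=1 and mₖ₊₁ = dₖaₖ − mₖ, dₖ₊₁ = (n − mₖ₊₁²)/dₖ, aₖ₊₁ = ⌊(a₀+mₖ₊₁)/dₖ₊₁⌋:
  k=1: m=5, d=7, a=1
  k=2: m=2, d=4, a=1
  k=3: m=2, d=7, a=1
  k=4: m=5, d=1, a=10
d=1 and a=2a₀=10 at k=4, so the next step gives (m, d) = (5, 7) again — its k=1 value — and the period has length 4.

[5; 1, 1, 1, 10]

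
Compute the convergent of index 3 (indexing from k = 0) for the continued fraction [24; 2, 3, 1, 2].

220/9

Using pₖ = aₖpₖ₋₁ + pₖ₋₂, qₖ = aₖqₖ₋₁ + qₖ₋₂ (with p₋₁=1, p₋₂=0, q₋₁=0, q₋₂=1):
  k=0: a=24, p=24, q=1
  k=1: a=2, p=49, q=2
  k=2: a=3, p=171, q=7
  k=3: a=1, p=220, q=9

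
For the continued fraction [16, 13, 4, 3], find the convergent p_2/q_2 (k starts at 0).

852/53

Using pₖ = aₖpₖ₋₁ + pₖ₋₂, qₖ = aₖqₖ₋₁ + qₖ₋₂ (with p₋₁=1, p₋₂=0, q₋₁=0, q₋₂=1):
  k=0: a=16, p=16, q=1
  k=1: a=13, p=209, q=13
  k=2: a=4, p=852, q=53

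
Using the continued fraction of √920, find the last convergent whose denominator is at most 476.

√920 = [30; 3, 60, …] (period length 2).
Convergents:
  p_0/q_0 = 30/1
  p_1/q_1 = 91/3
  p_2/q_2 = 5490/181
  p_3/q_3 = 16561/546
q_2 = 181 ≤ 476 < 546 = q_3, so the answer is 5490/181.

5490/181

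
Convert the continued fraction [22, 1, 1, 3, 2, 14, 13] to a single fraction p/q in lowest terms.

Fold from the inside: start with 13/1.
  14 + 1/13 = 183/13
  2 + 13/183 = 379/183
  3 + 183/379 = 1320/379
  1 + 379/1320 = 1699/1320
  1 + 1320/1699 = 3019/1699
  22 + 1699/3019 = 68117/3019

68117/3019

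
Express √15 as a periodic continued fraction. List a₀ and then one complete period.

[3; 1, 6]

a₀ = ⌊√15⌋ = 3.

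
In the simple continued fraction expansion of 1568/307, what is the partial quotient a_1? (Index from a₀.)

1568 = 5·307 + 33   →  a_0 = 5
307 = 9·33 + 10   →  a_1 = 9

9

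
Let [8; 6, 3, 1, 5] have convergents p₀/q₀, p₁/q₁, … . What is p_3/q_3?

204/25

Using pₖ = aₖpₖ₋₁ + pₖ₋₂, qₖ = aₖqₖ₋₁ + qₖ₋₂ (with p₋₁=1, p₋₂=0, q₋₁=0, q₋₂=1):
  k=0: a=8, p=8, q=1
  k=1: a=6, p=49, q=6
  k=2: a=3, p=155, q=19
  k=3: a=1, p=204, q=25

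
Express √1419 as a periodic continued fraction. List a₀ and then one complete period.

a₀ = ⌊√1419⌋ = 37.
With m₀=0, d₀=1 and mₖ₊₁ = dₖaₖ − mₖ, dₖ₊₁ = (n − mₖ₊₁²)/dₖ, aₖ₊₁ = ⌊(a₀+mₖ₊₁)/dₖ₊₁⌋:
  k=1: m=37, d=50, a=1
  k=2: m=13, d=25, a=2
  k=3: m=37, d=2, a=37
  k=4: m=37, d=25, a=2
  k=5: m=13, d=50, a=1
  k=6: m=37, d=1, a=74
d=1 and a=2a₀=74 at k=6, so the next step gives (m, d) = (37, 50) again — its k=1 value — and the period has length 6.

[37; 1, 2, 37, 2, 1, 74]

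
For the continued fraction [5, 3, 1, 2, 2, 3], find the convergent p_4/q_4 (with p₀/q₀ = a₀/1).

Using pₖ = aₖpₖ₋₁ + pₖ₋₂, qₖ = aₖqₖ₋₁ + qₖ₋₂ (with p₋₁=1, p₋₂=0, q₋₁=0, q₋₂=1):
  k=0: a=5, p=5, q=1
  k=1: a=3, p=16, q=3
  k=2: a=1, p=21, q=4
  k=3: a=2, p=58, q=11
  k=4: a=2, p=137, q=26

137/26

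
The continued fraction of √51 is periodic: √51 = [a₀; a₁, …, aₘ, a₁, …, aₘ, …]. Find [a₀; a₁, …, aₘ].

[7; 7, 14]

a₀ = ⌊√51⌋ = 7.
With m₀=0, d₀=1 and mₖ₊₁ = dₖaₖ − mₖ, dₖ₊₁ = (n − mₖ₊₁²)/dₖ, aₖ₊₁ = ⌊(a₀+mₖ₊₁)/dₖ₊₁⌋:
  k=1: m=7, d=2, a=7
  k=2: m=7, d=1, a=14
d=1 and a=2a₀=14 at k=2, so the next step gives (m, d) = (7, 2) again — its k=1 value — and the period has length 2.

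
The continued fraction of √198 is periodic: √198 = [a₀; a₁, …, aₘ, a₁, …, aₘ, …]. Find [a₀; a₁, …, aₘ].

a₀ = ⌊√198⌋ = 14.
With m₀=0, d₀=1 and mₖ₊₁ = dₖaₖ − mₖ, dₖ₊₁ = (n − mₖ₊₁²)/dₖ, aₖ₊₁ = ⌊(a₀+mₖ₊₁)/dₖ₊₁⌋:
  k=1: m=14, d=2, a=14
  k=2: m=14, d=1, a=28
d=1 and a=2a₀=28 at k=2, so the next step gives (m, d) = (14, 2) again — its k=1 value — and the period has length 2.

[14; 14, 28]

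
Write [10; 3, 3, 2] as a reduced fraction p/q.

237/23

Using pₖ = aₖpₖ₋₁ + pₖ₋₂ and qₖ = aₖqₖ₋₁ + qₖ₋₂:
  k=0: a=10, p=10, q=1
  k=1: a=3, p=31, q=3
  k=2: a=3, p=103, q=10
  k=3: a=2, p=237, q=23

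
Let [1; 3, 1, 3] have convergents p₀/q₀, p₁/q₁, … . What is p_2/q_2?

Using pₖ = aₖpₖ₋₁ + pₖ₋₂, qₖ = aₖqₖ₋₁ + qₖ₋₂ (with p₋₁=1, p₋₂=0, q₋₁=0, q₋₂=1):
  k=0: a=1, p=1, q=1
  k=1: a=3, p=4, q=3
  k=2: a=1, p=5, q=4

5/4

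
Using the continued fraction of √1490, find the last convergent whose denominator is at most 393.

√1490 = [38; 1, 1, 1, 1, 76, …] (period length 5).
Convergents:
  p_0/q_0 = 38/1
  p_1/q_1 = 39/1
  p_2/q_2 = 77/2
  p_3/q_3 = 116/3
  p_4/q_4 = 193/5
  p_5/q_5 = 14784/383
  p_6/q_6 = 14977/388
  p_7/q_7 = 29761/771
q_6 = 388 ≤ 393 < 771 = q_7, so the answer is 14977/388.

14977/388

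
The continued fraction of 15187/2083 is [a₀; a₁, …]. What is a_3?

3

15187 = 7·2083 + 606   →  a_0 = 7
2083 = 3·606 + 265   →  a_1 = 3
606 = 2·265 + 76   →  a_2 = 2
265 = 3·76 + 37   →  a_3 = 3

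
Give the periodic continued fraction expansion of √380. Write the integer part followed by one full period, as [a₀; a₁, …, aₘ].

[19; 2, 38]

a₀ = ⌊√380⌋ = 19.
With m₀=0, d₀=1 and mₖ₊₁ = dₖaₖ − mₖ, dₖ₊₁ = (n − mₖ₊₁²)/dₖ, aₖ₊₁ = ⌊(a₀+mₖ₊₁)/dₖ₊₁⌋:
  k=1: m=19, d=19, a=2
  k=2: m=19, d=1, a=38
d=1 and a=2a₀=38 at k=2, so the next step gives (m, d) = (19, 19) again — its k=1 value — and the period has length 2.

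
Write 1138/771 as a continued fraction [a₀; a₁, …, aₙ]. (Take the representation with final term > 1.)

1138 = 1·771 + 367
771 = 2·367 + 37
367 = 9·37 + 34
37 = 1·34 + 3
34 = 11·3 + 1
3 = 3·1 + 0  (stop)
So 1138/771 = [1; 2, 9, 1, 11, 3].

[1; 2, 9, 1, 11, 3]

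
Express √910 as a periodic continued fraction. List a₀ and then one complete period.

[30; 6, 60]

a₀ = ⌊√910⌋ = 30.
With m₀=0, d₀=1 and mₖ₊₁ = dₖaₖ − mₖ, dₖ₊₁ = (n − mₖ₊₁²)/dₖ, aₖ₊₁ = ⌊(a₀+mₖ₊₁)/dₖ₊₁⌋:
  k=1: m=30, d=10, a=6
  k=2: m=30, d=1, a=60
d=1 and a=2a₀=60 at k=2, so the next step gives (m, d) = (30, 10) again — its k=1 value — and the period has length 2.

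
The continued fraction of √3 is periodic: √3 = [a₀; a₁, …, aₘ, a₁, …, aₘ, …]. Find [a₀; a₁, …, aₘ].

[1; 1, 2]

a₀ = ⌊√3⌋ = 1.
With m₀=0, d₀=1 and mₖ₊₁ = dₖaₖ − mₖ, dₖ₊₁ = (n − mₖ₊₁²)/dₖ, aₖ₊₁ = ⌊(a₀+mₖ₊₁)/dₖ₊₁⌋:
  k=1: m=1, d=2, a=1
  k=2: m=1, d=1, a=2
d=1 and a=2a₀=2 at k=2, so the next step gives (m, d) = (1, 2) again — its k=1 value — and the period has length 2.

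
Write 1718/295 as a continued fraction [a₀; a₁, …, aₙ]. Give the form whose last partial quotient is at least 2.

[5; 1, 4, 1, 2, 17]

1718 = 5×295 + 243
295 = 1×243 + 52
243 = 4×52 + 35
52 = 1×35 + 17
35 = 2×17 + 1
17 = 17×1 + 0  (stop)
So 1718/295 = [5; 1, 4, 1, 2, 17].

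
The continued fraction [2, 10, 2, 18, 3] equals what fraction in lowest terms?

2483/1185

Fold from the inside: start with 3/1.
  18 + 1/3 = 55/3
  2 + 3/55 = 113/55
  10 + 55/113 = 1185/113
  2 + 113/1185 = 2483/1185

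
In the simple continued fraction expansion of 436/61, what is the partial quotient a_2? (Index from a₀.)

1

436 = 7·61 + 9   →  a_0 = 7
61 = 6·9 + 7   →  a_1 = 6
9 = 1·7 + 2   →  a_2 = 1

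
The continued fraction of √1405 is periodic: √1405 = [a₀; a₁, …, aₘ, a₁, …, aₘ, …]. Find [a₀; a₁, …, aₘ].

a₀ = ⌊√1405⌋ = 37.
With m₀=0, d₀=1 and mₖ₊₁ = dₖaₖ − mₖ, dₖ₊₁ = (n − mₖ₊₁²)/dₖ, aₖ₊₁ = ⌊(a₀+mₖ₊₁)/dₖ₊₁⌋:
  k=1: m=37, d=36, a=2
  k=2: m=35, d=5, a=14
  k=3: m=35, d=36, a=2
  k=4: m=37, d=1, a=74
d=1 and a=2a₀=74 at k=4, so the next step gives (m, d) = (37, 36) again — its k=1 value — and the period has length 4.

[37; 2, 14, 2, 74]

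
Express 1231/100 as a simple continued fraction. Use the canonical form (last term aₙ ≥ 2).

1231 = 12·100 + 31
100 = 3·31 + 7
31 = 4·7 + 3
7 = 2·3 + 1
3 = 3·1 + 0  (stop)
So 1231/100 = [12; 3, 4, 2, 3].

[12; 3, 4, 2, 3]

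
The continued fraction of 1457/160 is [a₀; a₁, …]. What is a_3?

1457 = 9·160 + 17   →  a_0 = 9
160 = 9·17 + 7   →  a_1 = 9
17 = 2·7 + 3   →  a_2 = 2
7 = 2·3 + 1   →  a_3 = 2

2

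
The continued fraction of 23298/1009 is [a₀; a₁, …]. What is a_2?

11

23298 = 23·1009 + 91   →  a_0 = 23
1009 = 11·91 + 8   →  a_1 = 11
91 = 11·8 + 3   →  a_2 = 11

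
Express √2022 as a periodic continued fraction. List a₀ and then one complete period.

[44; 1, 28, 1, 88]

a₀ = ⌊√2022⌋ = 44.
With m₀=0, d₀=1 and mₖ₊₁ = dₖaₖ − mₖ, dₖ₊₁ = (n − mₖ₊₁²)/dₖ, aₖ₊₁ = ⌊(a₀+mₖ₊₁)/dₖ₊₁⌋:
  k=1: m=44, d=86, a=1
  k=2: m=42, d=3, a=28
  k=3: m=42, d=86, a=1
  k=4: m=44, d=1, a=88
d=1 and a=2a₀=88 at k=4, so the next step gives (m, d) = (44, 86) again — its k=1 value — and the period has length 4.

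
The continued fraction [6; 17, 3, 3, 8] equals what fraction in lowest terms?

8699/1436

Fold from the inside: start with 8/1.
  3 + 1/8 = 25/8
  3 + 8/25 = 83/25
  17 + 25/83 = 1436/83
  6 + 83/1436 = 8699/1436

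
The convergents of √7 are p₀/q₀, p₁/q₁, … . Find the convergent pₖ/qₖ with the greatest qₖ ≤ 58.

127/48

√7 = [2; 1, 1, 1, 4, …] (period length 4).
Convergents:
  p_0/q_0 = 2/1
  p_1/q_1 = 3/1
  p_2/q_2 = 5/2
  p_3/q_3 = 8/3
  p_4/q_4 = 37/14
  p_5/q_5 = 45/17
  p_6/q_6 = 82/31
  p_7/q_7 = 127/48
  p_8/q_8 = 590/223
q_7 = 48 ≤ 58 < 223 = q_8, so the answer is 127/48.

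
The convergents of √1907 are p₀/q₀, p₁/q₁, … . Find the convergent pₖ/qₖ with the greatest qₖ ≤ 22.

√1907 = [43; 1, 2, 43, 2, 1, 86, …] (period length 6).
Convergents:
  p_0/q_0 = 43/1
  p_1/q_1 = 44/1
  p_2/q_2 = 131/3
  p_3/q_3 = 5677/130
q_2 = 3 ≤ 22 < 130 = q_3, so the answer is 131/3.

131/3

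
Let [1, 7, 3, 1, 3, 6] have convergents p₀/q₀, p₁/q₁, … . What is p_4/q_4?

124/109

Using pₖ = aₖpₖ₋₁ + pₖ₋₂, qₖ = aₖqₖ₋₁ + qₖ₋₂ (with p₋₁=1, p₋₂=0, q₋₁=0, q₋₂=1):
  k=0: a=1, p=1, q=1
  k=1: a=7, p=8, q=7
  k=2: a=3, p=25, q=22
  k=3: a=1, p=33, q=29
  k=4: a=3, p=124, q=109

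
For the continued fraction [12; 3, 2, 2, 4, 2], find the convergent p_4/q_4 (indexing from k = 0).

922/75

Using pₖ = aₖpₖ₋₁ + pₖ₋₂, qₖ = aₖqₖ₋₁ + qₖ₋₂ (with p₋₁=1, p₋₂=0, q₋₁=0, q₋₂=1):
  k=0: a=12, p=12, q=1
  k=1: a=3, p=37, q=3
  k=2: a=2, p=86, q=7
  k=3: a=2, p=209, q=17
  k=4: a=4, p=922, q=75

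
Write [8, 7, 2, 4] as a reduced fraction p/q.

Fold from the inside: start with 4/1.
  2 + 1/4 = 9/4
  7 + 4/9 = 67/9
  8 + 9/67 = 545/67

545/67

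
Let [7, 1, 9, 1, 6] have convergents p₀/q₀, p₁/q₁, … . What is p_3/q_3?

Using pₖ = aₖpₖ₋₁ + pₖ₋₂, qₖ = aₖqₖ₋₁ + qₖ₋₂ (with p₋₁=1, p₋₂=0, q₋₁=0, q₋₂=1):
  k=0: a=7, p=7, q=1
  k=1: a=1, p=8, q=1
  k=2: a=9, p=79, q=10
  k=3: a=1, p=87, q=11

87/11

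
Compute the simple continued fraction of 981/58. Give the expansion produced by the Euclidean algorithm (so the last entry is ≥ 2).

981 = 16·58 + 53
58 = 1·53 + 5
53 = 10·5 + 3
5 = 1·3 + 2
3 = 1·2 + 1
2 = 2·1 + 0  (stop)
So 981/58 = [16; 1, 10, 1, 1, 2].

[16; 1, 10, 1, 1, 2]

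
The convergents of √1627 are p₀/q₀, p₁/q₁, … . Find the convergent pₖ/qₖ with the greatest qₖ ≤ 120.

4800/119

√1627 = [40; 2, 1, 39, 1, 2, 80, …] (period length 6).
Convergents:
  p_0/q_0 = 40/1
  p_1/q_1 = 81/2
  p_2/q_2 = 121/3
  p_3/q_3 = 4800/119
  p_4/q_4 = 4921/122
q_3 = 119 ≤ 120 < 122 = q_4, so the answer is 4800/119.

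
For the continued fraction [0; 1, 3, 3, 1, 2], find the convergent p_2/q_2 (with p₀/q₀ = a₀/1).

Using pₖ = aₖpₖ₋₁ + pₖ₋₂, qₖ = aₖqₖ₋₁ + qₖ₋₂ (with p₋₁=1, p₋₂=0, q₋₁=0, q₋₂=1):
  k=0: a=0, p=0, q=1
  k=1: a=1, p=1, q=1
  k=2: a=3, p=3, q=4

3/4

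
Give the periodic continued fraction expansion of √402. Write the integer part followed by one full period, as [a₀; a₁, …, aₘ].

[20; 20, 40]

a₀ = ⌊√402⌋ = 20.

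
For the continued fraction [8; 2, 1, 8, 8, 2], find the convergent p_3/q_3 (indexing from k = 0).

Using pₖ = aₖpₖ₋₁ + pₖ₋₂, qₖ = aₖqₖ₋₁ + qₖ₋₂ (with p₋₁=1, p₋₂=0, q₋₁=0, q₋₂=1):
  k=0: a=8, p=8, q=1
  k=1: a=2, p=17, q=2
  k=2: a=1, p=25, q=3
  k=3: a=8, p=217, q=26

217/26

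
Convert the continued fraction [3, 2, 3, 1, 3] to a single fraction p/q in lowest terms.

Fold from the inside: start with 3/1.
  1 + 1/3 = 4/3
  3 + 3/4 = 15/4
  2 + 4/15 = 34/15
  3 + 15/34 = 117/34

117/34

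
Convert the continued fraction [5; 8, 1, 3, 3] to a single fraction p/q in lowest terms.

Fold from the inside: start with 3/1.
  3 + 1/3 = 10/3
  1 + 3/10 = 13/10
  8 + 10/13 = 114/13
  5 + 13/114 = 583/114

583/114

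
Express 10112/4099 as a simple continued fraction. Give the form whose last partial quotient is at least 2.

[2; 2, 7, 15, 1, 16]

10112 = 2·4099 + 1914
4099 = 2·1914 + 271
1914 = 7·271 + 17
271 = 15·17 + 16
17 = 1·16 + 1
16 = 16·1 + 0  (stop)
So 10112/4099 = [2; 2, 7, 15, 1, 16].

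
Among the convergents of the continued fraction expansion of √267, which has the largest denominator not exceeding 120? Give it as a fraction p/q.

√267 = [16; 2, 1, 15, 1, 2, 32, …] (period length 6).
Convergents:
  p_0/q_0 = 16/1
  p_1/q_1 = 33/2
  p_2/q_2 = 49/3
  p_3/q_3 = 768/47
  p_4/q_4 = 817/50
  p_5/q_5 = 2402/147
q_4 = 50 ≤ 120 < 147 = q_5, so the answer is 817/50.

817/50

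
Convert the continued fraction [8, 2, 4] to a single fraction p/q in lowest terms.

76/9

Fold from the inside: start with 4/1.
  2 + 1/4 = 9/4
  8 + 4/9 = 76/9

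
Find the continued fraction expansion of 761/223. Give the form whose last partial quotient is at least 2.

[3; 2, 2, 2, 1, 3, 1, 2]

761 = 3*223 + 92
223 = 2*92 + 39
92 = 2*39 + 14
39 = 2*14 + 11
14 = 1*11 + 3
11 = 3*3 + 2
3 = 1*2 + 1
2 = 2*1 + 0  (stop)
So 761/223 = [3; 2, 2, 2, 1, 3, 1, 2].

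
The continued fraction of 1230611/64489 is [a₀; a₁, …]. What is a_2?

8

1230611 = 19·64489 + 5320   →  a_0 = 19
64489 = 12·5320 + 649   →  a_1 = 12
5320 = 8·649 + 128   →  a_2 = 8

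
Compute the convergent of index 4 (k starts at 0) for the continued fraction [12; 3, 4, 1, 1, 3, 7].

Using pₖ = aₖpₖ₋₁ + pₖ₋₂, qₖ = aₖqₖ₋₁ + qₖ₋₂ (with p₋₁=1, p₋₂=0, q₋₁=0, q₋₂=1):
  k=0: a=12, p=12, q=1
  k=1: a=3, p=37, q=3
  k=2: a=4, p=160, q=13
  k=3: a=1, p=197, q=16
  k=4: a=1, p=357, q=29

357/29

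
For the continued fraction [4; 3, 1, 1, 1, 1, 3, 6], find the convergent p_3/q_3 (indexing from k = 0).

30/7

Using pₖ = aₖpₖ₋₁ + pₖ₋₂, qₖ = aₖqₖ₋₁ + qₖ₋₂ (with p₋₁=1, p₋₂=0, q₋₁=0, q₋₂=1):
  k=0: a=4, p=4, q=1
  k=1: a=3, p=13, q=3
  k=2: a=1, p=17, q=4
  k=3: a=1, p=30, q=7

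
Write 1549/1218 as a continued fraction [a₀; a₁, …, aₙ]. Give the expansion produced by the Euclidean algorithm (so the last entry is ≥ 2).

1549 = 1·1218 + 331
1218 = 3·331 + 225
331 = 1·225 + 106
225 = 2·106 + 13
106 = 8·13 + 2
13 = 6·2 + 1
2 = 2·1 + 0  (stop)
So 1549/1218 = [1; 3, 1, 2, 8, 6, 2].

[1; 3, 1, 2, 8, 6, 2]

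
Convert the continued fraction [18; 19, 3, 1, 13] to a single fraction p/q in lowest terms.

19117/1059

Using pₖ = aₖpₖ₋₁ + pₖ₋₂ and qₖ = aₖqₖ₋₁ + qₖ₋₂:
  k=0: a=18, p=18, q=1
  k=1: a=19, p=343, q=19
  k=2: a=3, p=1047, q=58
  k=3: a=1, p=1390, q=77
  k=4: a=13, p=19117, q=1059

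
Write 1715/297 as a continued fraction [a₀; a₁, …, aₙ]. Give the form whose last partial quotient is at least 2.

1715 = 5×297 + 230
297 = 1×230 + 67
230 = 3×67 + 29
67 = 2×29 + 9
29 = 3×9 + 2
9 = 4×2 + 1
2 = 2×1 + 0  (stop)
So 1715/297 = [5; 1, 3, 2, 3, 4, 2].

[5; 1, 3, 2, 3, 4, 2]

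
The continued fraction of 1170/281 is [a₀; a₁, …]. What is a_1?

1170 = 4·281 + 46   →  a_0 = 4
281 = 6·46 + 5   →  a_1 = 6

6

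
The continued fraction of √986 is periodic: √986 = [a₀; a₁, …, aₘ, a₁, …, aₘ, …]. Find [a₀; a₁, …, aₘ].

[31; 2, 2, 62]

a₀ = ⌊√986⌋ = 31.
With m₀=0, d₀=1 and mₖ₊₁ = dₖaₖ − mₖ, dₖ₊₁ = (n − mₖ₊₁²)/dₖ, aₖ₊₁ = ⌊(a₀+mₖ₊₁)/dₖ₊₁⌋:
  k=1: m=31, d=25, a=2
  k=2: m=19, d=25, a=2
  k=3: m=31, d=1, a=62
d=1 and a=2a₀=62 at k=3, so the next step gives (m, d) = (31, 25) again — its k=1 value — and the period has length 3.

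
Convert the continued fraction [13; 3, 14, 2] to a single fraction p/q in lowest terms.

1186/89

Using pₖ = aₖpₖ₋₁ + pₖ₋₂ and qₖ = aₖqₖ₋₁ + qₖ₋₂:
  k=0: a=13, p=13, q=1
  k=1: a=3, p=40, q=3
  k=2: a=14, p=573, q=43
  k=3: a=2, p=1186, q=89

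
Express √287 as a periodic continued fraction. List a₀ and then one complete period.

[16; 1, 15, 1, 32]

a₀ = ⌊√287⌋ = 16.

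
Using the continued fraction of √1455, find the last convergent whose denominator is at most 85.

3166/83

√1455 = [38; 6, 1, 11, 1, 6, 76, …] (period length 6).
Convergents:
  p_0/q_0 = 38/1
  p_1/q_1 = 229/6
  p_2/q_2 = 267/7
  p_3/q_3 = 3166/83
  p_4/q_4 = 3433/90
q_3 = 83 ≤ 85 < 90 = q_4, so the answer is 3166/83.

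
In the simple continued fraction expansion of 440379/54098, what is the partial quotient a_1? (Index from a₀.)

440379 = 8·54098 + 7595   →  a_0 = 8
54098 = 7·7595 + 933   →  a_1 = 7

7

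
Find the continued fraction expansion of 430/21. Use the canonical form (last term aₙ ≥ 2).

[20; 2, 10]

430 = 20×21 + 10
21 = 2×10 + 1
10 = 10×1 + 0  (stop)
So 430/21 = [20; 2, 10].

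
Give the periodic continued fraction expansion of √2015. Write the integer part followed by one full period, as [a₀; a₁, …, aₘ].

a₀ = ⌊√2015⌋ = 44.

[44; 1, 7, 1, 88]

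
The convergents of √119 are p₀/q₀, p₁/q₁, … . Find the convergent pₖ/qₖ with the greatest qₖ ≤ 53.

120/11

√119 = [10; 1, 9, 1, 20, …] (period length 4).
Convergents:
  p_0/q_0 = 10/1
  p_1/q_1 = 11/1
  p_2/q_2 = 109/10
  p_3/q_3 = 120/11
  p_4/q_4 = 2509/230
q_3 = 11 ≤ 53 < 230 = q_4, so the answer is 120/11.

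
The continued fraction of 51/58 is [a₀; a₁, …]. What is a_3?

3

51 = 0·58 + 51   →  a_0 = 0
58 = 1·51 + 7   →  a_1 = 1
51 = 7·7 + 2   →  a_2 = 7
7 = 3·2 + 1   →  a_3 = 3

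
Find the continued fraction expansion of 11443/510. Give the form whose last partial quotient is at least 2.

11443 = 22×510 + 223
510 = 2×223 + 64
223 = 3×64 + 31
64 = 2×31 + 2
31 = 15×2 + 1
2 = 2×1 + 0  (stop)
So 11443/510 = [22; 2, 3, 2, 15, 2].

[22; 2, 3, 2, 15, 2]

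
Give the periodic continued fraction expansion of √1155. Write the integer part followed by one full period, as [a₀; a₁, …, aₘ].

[33; 1, 66]

a₀ = ⌊√1155⌋ = 33.
With m₀=0, d₀=1 and mₖ₊₁ = dₖaₖ − mₖ, dₖ₊₁ = (n − mₖ₊₁²)/dₖ, aₖ₊₁ = ⌊(a₀+mₖ₊₁)/dₖ₊₁⌋:
  k=1: m=33, d=66, a=1
  k=2: m=33, d=1, a=66
d=1 and a=2a₀=66 at k=2, so the next step gives (m, d) = (33, 66) again — its k=1 value — and the period has length 2.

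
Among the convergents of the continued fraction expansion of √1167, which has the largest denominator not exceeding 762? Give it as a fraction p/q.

11854/347

√1167 = [34; 6, 5, 11, 5, 6, 68, …] (period length 6).
Convergents:
  p_0/q_0 = 34/1
  p_1/q_1 = 205/6
  p_2/q_2 = 1059/31
  p_3/q_3 = 11854/347
  p_4/q_4 = 60329/1766
q_3 = 347 ≤ 762 < 1766 = q_4, so the answer is 11854/347.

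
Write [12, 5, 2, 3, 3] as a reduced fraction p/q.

1523/125

Fold from the inside: start with 3/1.
  3 + 1/3 = 10/3
  2 + 3/10 = 23/10
  5 + 10/23 = 125/23
  12 + 23/125 = 1523/125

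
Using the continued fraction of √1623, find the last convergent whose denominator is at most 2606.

53017/1316

√1623 = [40; 3, 2, 26, 2, 3, 80, …] (period length 6).
Convergents:
  p_0/q_0 = 40/1
  p_1/q_1 = 121/3
  p_2/q_2 = 282/7
  p_3/q_3 = 7453/185
  p_4/q_4 = 15188/377
  p_5/q_5 = 53017/1316
  p_6/q_6 = 4256548/105657
q_5 = 1316 ≤ 2606 < 105657 = q_6, so the answer is 53017/1316.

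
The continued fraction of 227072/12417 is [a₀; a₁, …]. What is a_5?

3

227072 = 18·12417 + 3566   →  a_0 = 18
12417 = 3·3566 + 1719   →  a_1 = 3
3566 = 2·1719 + 128   →  a_2 = 2
1719 = 13·128 + 55   →  a_3 = 13
128 = 2·55 + 18   →  a_4 = 2
55 = 3·18 + 1   →  a_5 = 3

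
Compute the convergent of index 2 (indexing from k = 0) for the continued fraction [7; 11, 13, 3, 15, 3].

Using pₖ = aₖpₖ₋₁ + pₖ₋₂, qₖ = aₖqₖ₋₁ + qₖ₋₂ (with p₋₁=1, p₋₂=0, q₋₁=0, q₋₂=1):
  k=0: a=7, p=7, q=1
  k=1: a=11, p=78, q=11
  k=2: a=13, p=1021, q=144

1021/144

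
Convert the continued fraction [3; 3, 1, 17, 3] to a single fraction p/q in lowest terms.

Using pₖ = aₖpₖ₋₁ + pₖ₋₂ and qₖ = aₖqₖ₋₁ + qₖ₋₂:
  k=0: a=3, p=3, q=1
  k=1: a=3, p=10, q=3
  k=2: a=1, p=13, q=4
  k=3: a=17, p=231, q=71
  k=4: a=3, p=706, q=217

706/217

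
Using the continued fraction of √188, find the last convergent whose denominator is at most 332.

√188 = [13; 1, 2, 2, 6, 2, 2, 1, 26, …] (period length 8).
Convergents:
  p_0/q_0 = 13/1
  p_1/q_1 = 14/1
  p_2/q_2 = 41/3
  p_3/q_3 = 96/7
  p_4/q_4 = 617/45
  p_5/q_5 = 1330/97
  p_6/q_6 = 3277/239
  p_7/q_7 = 4607/336
q_6 = 239 ≤ 332 < 336 = q_7, so the answer is 3277/239.

3277/239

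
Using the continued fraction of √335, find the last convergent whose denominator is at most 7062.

66385/3627

√335 = [18; 3, 3, 3, 36, …] (period length 4).
Convergents:
  p_0/q_0 = 18/1
  p_1/q_1 = 55/3
  p_2/q_2 = 183/10
  p_3/q_3 = 604/33
  p_4/q_4 = 21927/1198
  p_5/q_5 = 66385/3627
  p_6/q_6 = 221082/12079
q_5 = 3627 ≤ 7062 < 12079 = q_6, so the answer is 66385/3627.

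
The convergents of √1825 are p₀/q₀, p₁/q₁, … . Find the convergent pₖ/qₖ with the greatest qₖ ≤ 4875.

√1825 = [42; 1, 2, 1, 1, 2, 1, 84, …] (period length 7).
Convergents:
  p_0/q_0 = 42/1
  p_1/q_1 = 43/1
  p_2/q_2 = 128/3
  p_3/q_3 = 171/4
  p_4/q_4 = 299/7
  p_5/q_5 = 769/18
  p_6/q_6 = 1068/25
  p_7/q_7 = 90481/2118
  p_8/q_8 = 91549/2143
  p_9/q_9 = 273579/6404
q_8 = 2143 ≤ 4875 < 6404 = q_9, so the answer is 91549/2143.

91549/2143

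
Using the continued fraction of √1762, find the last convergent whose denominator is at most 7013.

√1762 = [41; 1, 40, 1, 82, …] (period length 4).
Convergents:
  p_0/q_0 = 41/1
  p_1/q_1 = 42/1
  p_2/q_2 = 1721/41
  p_3/q_3 = 1763/42
  p_4/q_4 = 146287/3485
  p_5/q_5 = 148050/3527
  p_6/q_6 = 6068287/144565
q_5 = 3527 ≤ 7013 < 144565 = q_6, so the answer is 148050/3527.

148050/3527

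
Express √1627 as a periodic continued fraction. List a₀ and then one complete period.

[40; 2, 1, 39, 1, 2, 80]

a₀ = ⌊√1627⌋ = 40.
With m₀=0, d₀=1 and mₖ₊₁ = dₖaₖ − mₖ, dₖ₊₁ = (n − mₖ₊₁²)/dₖ, aₖ₊₁ = ⌊(a₀+mₖ₊₁)/dₖ₊₁⌋:
  k=1: m=40, d=27, a=2
  k=2: m=14, d=53, a=1
  k=3: m=39, d=2, a=39
  k=4: m=39, d=53, a=1
  k=5: m=14, d=27, a=2
  k=6: m=40, d=1, a=80
d=1 and a=2a₀=80 at k=6, so the next step gives (m, d) = (40, 27) again — its k=1 value — and the period has length 6.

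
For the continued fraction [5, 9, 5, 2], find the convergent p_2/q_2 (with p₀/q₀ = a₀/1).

Using pₖ = aₖpₖ₋₁ + pₖ₋₂, qₖ = aₖqₖ₋₁ + qₖ₋₂ (with p₋₁=1, p₋₂=0, q₋₁=0, q₋₂=1):
  k=0: a=5, p=5, q=1
  k=1: a=9, p=46, q=9
  k=2: a=5, p=235, q=46

235/46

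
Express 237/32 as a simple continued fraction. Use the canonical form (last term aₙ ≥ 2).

237 = 7*32 + 13
32 = 2*13 + 6
13 = 2*6 + 1
6 = 6*1 + 0  (stop)
So 237/32 = [7; 2, 2, 6].

[7; 2, 2, 6]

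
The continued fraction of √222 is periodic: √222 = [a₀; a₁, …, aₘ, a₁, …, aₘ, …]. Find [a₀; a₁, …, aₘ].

a₀ = ⌊√222⌋ = 14.

[14; 1, 8, 1, 28]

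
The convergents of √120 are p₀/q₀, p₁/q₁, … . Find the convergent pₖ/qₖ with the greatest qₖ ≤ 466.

5050/461

√120 = [10; 1, 20, …] (period length 2).
Convergents:
  p_0/q_0 = 10/1
  p_1/q_1 = 11/1
  p_2/q_2 = 230/21
  p_3/q_3 = 241/22
  p_4/q_4 = 5050/461
  p_5/q_5 = 5291/483
q_4 = 461 ≤ 466 < 483 = q_5, so the answer is 5050/461.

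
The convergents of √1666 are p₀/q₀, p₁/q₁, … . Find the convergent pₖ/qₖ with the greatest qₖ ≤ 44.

√1666 = [40; 1, 4, 2, 4, 1, 80, …] (period length 6).
Convergents:
  p_0/q_0 = 40/1
  p_1/q_1 = 41/1
  p_2/q_2 = 204/5
  p_3/q_3 = 449/11
  p_4/q_4 = 2000/49
q_3 = 11 ≤ 44 < 49 = q_4, so the answer is 449/11.

449/11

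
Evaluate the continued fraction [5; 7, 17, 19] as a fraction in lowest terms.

11759/2287

Using pₖ = aₖpₖ₋₁ + pₖ₋₂ and qₖ = aₖqₖ₋₁ + qₖ₋₂:
  k=0: a=5, p=5, q=1
  k=1: a=7, p=36, q=7
  k=2: a=17, p=617, q=120
  k=3: a=19, p=11759, q=2287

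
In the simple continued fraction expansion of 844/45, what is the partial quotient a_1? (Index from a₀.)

844 = 18·45 + 34   →  a_0 = 18
45 = 1·34 + 11   →  a_1 = 1

1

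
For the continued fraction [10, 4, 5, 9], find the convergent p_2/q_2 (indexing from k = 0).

215/21

Using pₖ = aₖpₖ₋₁ + pₖ₋₂, qₖ = aₖqₖ₋₁ + qₖ₋₂ (with p₋₁=1, p₋₂=0, q₋₁=0, q₋₂=1):
  k=0: a=10, p=10, q=1
  k=1: a=4, p=41, q=4
  k=2: a=5, p=215, q=21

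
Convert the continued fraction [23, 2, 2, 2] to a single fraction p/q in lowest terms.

281/12

Fold from the inside: start with 2/1.
  2 + 1/2 = 5/2
  2 + 2/5 = 12/5
  23 + 5/12 = 281/12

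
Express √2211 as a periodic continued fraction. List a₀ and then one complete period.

a₀ = ⌊√2211⌋ = 47.

[47; 47, 94]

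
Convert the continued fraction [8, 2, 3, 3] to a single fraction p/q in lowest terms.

Fold from the inside: start with 3/1.
  3 + 1/3 = 10/3
  2 + 3/10 = 23/10
  8 + 10/23 = 194/23

194/23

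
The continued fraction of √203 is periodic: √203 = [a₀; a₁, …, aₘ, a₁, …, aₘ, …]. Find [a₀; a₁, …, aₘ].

[14; 4, 28]

a₀ = ⌊√203⌋ = 14.
With m₀=0, d₀=1 and mₖ₊₁ = dₖaₖ − mₖ, dₖ₊₁ = (n − mₖ₊₁²)/dₖ, aₖ₊₁ = ⌊(a₀+mₖ₊₁)/dₖ₊₁⌋:
  k=1: m=14, d=7, a=4
  k=2: m=14, d=1, a=28
d=1 and a=2a₀=28 at k=2, so the next step gives (m, d) = (14, 7) again — its k=1 value — and the period has length 2.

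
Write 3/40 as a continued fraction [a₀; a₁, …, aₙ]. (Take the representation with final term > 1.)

3 = 0·40 + 3
40 = 13·3 + 1
3 = 3·1 + 0  (stop)
So 3/40 = [0; 13, 3].

[0; 13, 3]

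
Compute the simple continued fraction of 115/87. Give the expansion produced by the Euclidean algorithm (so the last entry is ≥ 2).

115 = 1×87 + 28
87 = 3×28 + 3
28 = 9×3 + 1
3 = 3×1 + 0  (stop)
So 115/87 = [1; 3, 9, 3].

[1; 3, 9, 3]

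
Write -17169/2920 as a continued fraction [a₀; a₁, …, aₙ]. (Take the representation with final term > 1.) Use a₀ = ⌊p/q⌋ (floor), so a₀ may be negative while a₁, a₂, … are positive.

-17169 = -6×2920 + 351
2920 = 8×351 + 112
351 = 3×112 + 15
112 = 7×15 + 7
15 = 2×7 + 1
7 = 7×1 + 0  (stop)
So -17169/2920 = [-6; 8, 3, 7, 2, 7].

[-6; 8, 3, 7, 2, 7]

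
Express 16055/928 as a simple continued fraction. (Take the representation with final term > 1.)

[17; 3, 3, 15, 6]

16055 = 17×928 + 279
928 = 3×279 + 91
279 = 3×91 + 6
91 = 15×6 + 1
6 = 6×1 + 0  (stop)
So 16055/928 = [17; 3, 3, 15, 6].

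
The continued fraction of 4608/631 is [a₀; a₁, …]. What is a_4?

2

4608 = 7·631 + 191   →  a_0 = 7
631 = 3·191 + 58   →  a_1 = 3
191 = 3·58 + 17   →  a_2 = 3
58 = 3·17 + 7   →  a_3 = 3
17 = 2·7 + 3   →  a_4 = 2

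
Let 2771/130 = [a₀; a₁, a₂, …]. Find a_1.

3

2771 = 21·130 + 41   →  a_0 = 21
130 = 3·41 + 7   →  a_1 = 3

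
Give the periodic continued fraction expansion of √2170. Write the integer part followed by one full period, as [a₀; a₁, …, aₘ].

a₀ = ⌊√2170⌋ = 46.
With m₀=0, d₀=1 and mₖ₊₁ = dₖaₖ − mₖ, dₖ₊₁ = (n − mₖ₊₁²)/dₖ, aₖ₊₁ = ⌊(a₀+mₖ₊₁)/dₖ₊₁⌋:
  k=1: m=46, d=54, a=1
  k=2: m=8, d=39, a=1
  k=3: m=31, d=31, a=2
  k=4: m=31, d=39, a=1
  k=5: m=8, d=54, a=1
  k=6: m=46, d=1, a=92
d=1 and a=2a₀=92 at k=6, so the next step gives (m, d) = (46, 54) again — its k=1 value — and the period has length 6.

[46; 1, 1, 2, 1, 1, 92]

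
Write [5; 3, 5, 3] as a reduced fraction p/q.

271/51

Fold from the inside: start with 3/1.
  5 + 1/3 = 16/3
  3 + 3/16 = 51/16
  5 + 16/51 = 271/51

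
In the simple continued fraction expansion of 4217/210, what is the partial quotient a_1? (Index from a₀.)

12

4217 = 20·210 + 17   →  a_0 = 20
210 = 12·17 + 6   →  a_1 = 12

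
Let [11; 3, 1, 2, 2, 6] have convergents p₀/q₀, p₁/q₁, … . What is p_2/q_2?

Using pₖ = aₖpₖ₋₁ + pₖ₋₂, qₖ = aₖqₖ₋₁ + qₖ₋₂ (with p₋₁=1, p₋₂=0, q₋₁=0, q₋₂=1):
  k=0: a=11, p=11, q=1
  k=1: a=3, p=34, q=3
  k=2: a=1, p=45, q=4

45/4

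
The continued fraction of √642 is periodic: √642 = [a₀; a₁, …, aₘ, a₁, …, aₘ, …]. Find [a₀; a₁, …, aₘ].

[25; 2, 1, 24, 1, 2, 50]

a₀ = ⌊√642⌋ = 25.
With m₀=0, d₀=1 and mₖ₊₁ = dₖaₖ − mₖ, dₖ₊₁ = (n − mₖ₊₁²)/dₖ, aₖ₊₁ = ⌊(a₀+mₖ₊₁)/dₖ₊₁⌋:
  k=1: m=25, d=17, a=2
  k=2: m=9, d=33, a=1
  k=3: m=24, d=2, a=24
  k=4: m=24, d=33, a=1
  k=5: m=9, d=17, a=2
  k=6: m=25, d=1, a=50
d=1 and a=2a₀=50 at k=6, so the next step gives (m, d) = (25, 17) again — its k=1 value — and the period has length 6.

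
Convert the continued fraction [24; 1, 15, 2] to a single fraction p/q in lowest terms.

823/33

Using pₖ = aₖpₖ₋₁ + pₖ₋₂ and qₖ = aₖqₖ₋₁ + qₖ₋₂:
  k=0: a=24, p=24, q=1
  k=1: a=1, p=25, q=1
  k=2: a=15, p=399, q=16
  k=3: a=2, p=823, q=33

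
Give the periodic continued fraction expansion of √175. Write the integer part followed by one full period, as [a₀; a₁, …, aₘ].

[13; 4, 2, 1, 2, 4, 26]

a₀ = ⌊√175⌋ = 13.
With m₀=0, d₀=1 and mₖ₊₁ = dₖaₖ − mₖ, dₖ₊₁ = (n − mₖ₊₁²)/dₖ, aₖ₊₁ = ⌊(a₀+mₖ₊₁)/dₖ₊₁⌋:
  k=1: m=13, d=6, a=4
  k=2: m=11, d=9, a=2
  k=3: m=7, d=14, a=1
  k=4: m=7, d=9, a=2
  k=5: m=11, d=6, a=4
  k=6: m=13, d=1, a=26
d=1 and a=2a₀=26 at k=6, so the next step gives (m, d) = (13, 6) again — its k=1 value — and the period has length 6.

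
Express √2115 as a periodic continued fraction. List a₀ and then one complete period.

[45; 1, 90]

a₀ = ⌊√2115⌋ = 45.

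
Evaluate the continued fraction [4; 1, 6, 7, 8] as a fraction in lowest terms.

Using pₖ = aₖpₖ₋₁ + pₖ₋₂ and qₖ = aₖqₖ₋₁ + qₖ₋₂:
  k=0: a=4, p=4, q=1
  k=1: a=1, p=5, q=1
  k=2: a=6, p=34, q=7
  k=3: a=7, p=243, q=50
  k=4: a=8, p=1978, q=407

1978/407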